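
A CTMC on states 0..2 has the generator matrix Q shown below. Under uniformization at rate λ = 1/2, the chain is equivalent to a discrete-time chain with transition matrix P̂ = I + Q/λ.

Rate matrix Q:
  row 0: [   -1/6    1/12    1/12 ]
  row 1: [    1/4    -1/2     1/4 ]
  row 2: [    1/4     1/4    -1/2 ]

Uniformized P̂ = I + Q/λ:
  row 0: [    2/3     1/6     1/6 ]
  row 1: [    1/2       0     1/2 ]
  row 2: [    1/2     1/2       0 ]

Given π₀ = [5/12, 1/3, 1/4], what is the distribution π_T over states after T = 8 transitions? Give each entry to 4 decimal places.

t=0: π = [0.4167, 0.3333, 0.2500]
t=1: π = [0.5694, 0.1944, 0.2361]
t=2: π = [0.5949, 0.2130, 0.1921]
t=3: π = [0.5992, 0.1952, 0.2056]
t=4: π = [0.5999, 0.2027, 0.1975]
t=5: π = [0.6000, 0.1987, 0.2013]
t=6: π = [0.6000, 0.2007, 0.1994]
t=7: π = [0.6000, 0.1997, 0.2003]
t=8: π = [0.6000, 0.2002, 0.1998]

π = [0.6000, 0.2002, 0.1998]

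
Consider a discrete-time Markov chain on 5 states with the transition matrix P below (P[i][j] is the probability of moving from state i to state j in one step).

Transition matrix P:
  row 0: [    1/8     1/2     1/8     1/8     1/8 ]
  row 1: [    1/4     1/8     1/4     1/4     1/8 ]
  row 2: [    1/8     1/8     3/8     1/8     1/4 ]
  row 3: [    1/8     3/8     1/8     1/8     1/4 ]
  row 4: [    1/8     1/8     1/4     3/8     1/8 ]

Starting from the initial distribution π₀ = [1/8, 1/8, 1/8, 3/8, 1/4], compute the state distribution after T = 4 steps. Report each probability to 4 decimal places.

t=0: π = [0.1250, 0.1250, 0.1250, 0.3750, 0.2500]
t=1: π = [0.1406, 0.2656, 0.2031, 0.2031, 0.1875]
t=2: π = [0.1582, 0.2285, 0.2324, 0.2051, 0.1758]
t=3: π = [0.1536, 0.2356, 0.2336, 0.1975, 0.1797]
t=4: π = [0.1544, 0.2320, 0.2353, 0.1994, 0.1789]

π = [0.1544, 0.2320, 0.2353, 0.1994, 0.1789]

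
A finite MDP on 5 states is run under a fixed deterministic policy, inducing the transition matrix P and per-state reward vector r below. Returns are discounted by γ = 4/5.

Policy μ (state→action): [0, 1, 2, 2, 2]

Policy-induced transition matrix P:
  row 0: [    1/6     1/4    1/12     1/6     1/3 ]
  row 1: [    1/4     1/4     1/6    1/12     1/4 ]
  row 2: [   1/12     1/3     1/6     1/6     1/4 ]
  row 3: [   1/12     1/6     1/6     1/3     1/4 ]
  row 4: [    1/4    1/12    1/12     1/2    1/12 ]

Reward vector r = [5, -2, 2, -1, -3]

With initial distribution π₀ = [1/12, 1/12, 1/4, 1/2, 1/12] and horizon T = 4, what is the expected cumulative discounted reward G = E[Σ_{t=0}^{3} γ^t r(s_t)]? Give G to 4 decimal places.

t=0: π = [0.0833, 0.0833, 0.2500, 0.5000, 0.0833], E[r] = 0.0000, γ^t·E[r] = 0.000000, running G = 0.000000
t=1: π = [0.1181, 0.2153, 0.1528, 0.2708, 0.2431], E[r] = -0.5347, γ^t·E[r] = -0.427778, running G = -0.427778
t=2: π = [0.1696, 0.1997, 0.1366, 0.2749, 0.2193], E[r] = -0.2112, γ^t·E[r] = -0.135185, running G = -0.562963
t=3: π = [0.1673, 0.2019, 0.1343, 0.2690, 0.2276], E[r] = -0.2505, γ^t·E[r] = -0.128272, running G = -0.691235

G = -0.6912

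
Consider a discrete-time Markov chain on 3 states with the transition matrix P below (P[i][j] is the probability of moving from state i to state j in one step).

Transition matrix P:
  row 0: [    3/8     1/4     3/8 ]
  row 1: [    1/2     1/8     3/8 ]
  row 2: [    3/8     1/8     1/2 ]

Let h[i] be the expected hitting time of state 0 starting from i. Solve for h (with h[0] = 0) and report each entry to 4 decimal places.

h = [0.0000, 2.2400, 2.5600]

First-step conditioning: h[0] = 0; for i ≠ 0, h[i] = 1 + Σ_k P[i][k]·h[k].
  h[1] = 1 + 1/8·h[1] + 3/8·h[2]
  h[2] = 1 + 1/8·h[1] + 1/2·h[2]
Solving the 2×2 linear system over states ≠ 0 gives exactly h = [0, 56/25, 64/25] (h[0] = 0 is the target).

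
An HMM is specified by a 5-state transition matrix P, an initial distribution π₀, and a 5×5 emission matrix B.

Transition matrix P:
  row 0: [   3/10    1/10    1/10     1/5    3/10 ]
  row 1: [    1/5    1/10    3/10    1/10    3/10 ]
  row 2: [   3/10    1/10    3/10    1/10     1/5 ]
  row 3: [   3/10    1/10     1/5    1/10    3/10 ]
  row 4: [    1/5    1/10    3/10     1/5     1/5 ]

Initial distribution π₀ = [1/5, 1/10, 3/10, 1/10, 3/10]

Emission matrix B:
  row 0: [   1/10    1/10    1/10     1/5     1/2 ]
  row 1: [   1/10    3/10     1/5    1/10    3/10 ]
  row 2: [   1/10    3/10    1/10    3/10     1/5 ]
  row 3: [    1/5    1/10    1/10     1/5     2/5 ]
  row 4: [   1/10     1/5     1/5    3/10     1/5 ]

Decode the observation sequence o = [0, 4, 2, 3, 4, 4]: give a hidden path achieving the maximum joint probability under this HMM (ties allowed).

t=0: δ = [2.000e-02, 1.000e-02, 3.000e-02, 2.000e-02, 3.000e-02]  (obs o_0=0)
t=1: δ = [4.500e-03, 9.000e-04, 1.800e-03, 2.400e-03, 1.200e-03]  ψ = [2, 2, 2, 4, 0]  (obs o_1=4)
t=2: δ = [1.350e-04, 9.000e-05, 5.400e-05, 9.000e-05, 2.700e-04]  ψ = [0, 0, 2, 0, 0]  (obs o_2=2)
t=3: δ = [1.080e-05, 2.700e-06, 2.430e-05, 1.080e-05, 1.620e-05]  ψ = [4, 4, 4, 4, 4]  (obs o_3=3)
t=4: δ = [3.645e-06, 7.290e-07, 1.458e-06, 1.296e-06, 9.720e-07]  ψ = [2, 2, 2, 4, 2]  (obs o_4=4)
t=5: δ = [5.467e-07, 1.093e-07, 8.748e-08, 2.916e-07, 2.187e-07]  ψ = [0, 0, 2, 0, 0]  (obs o_5=4)
backtrack: best end state = 0; path = [2, 0, 4, 2, 0, 0]

path = [2, 0, 4, 2, 0, 0]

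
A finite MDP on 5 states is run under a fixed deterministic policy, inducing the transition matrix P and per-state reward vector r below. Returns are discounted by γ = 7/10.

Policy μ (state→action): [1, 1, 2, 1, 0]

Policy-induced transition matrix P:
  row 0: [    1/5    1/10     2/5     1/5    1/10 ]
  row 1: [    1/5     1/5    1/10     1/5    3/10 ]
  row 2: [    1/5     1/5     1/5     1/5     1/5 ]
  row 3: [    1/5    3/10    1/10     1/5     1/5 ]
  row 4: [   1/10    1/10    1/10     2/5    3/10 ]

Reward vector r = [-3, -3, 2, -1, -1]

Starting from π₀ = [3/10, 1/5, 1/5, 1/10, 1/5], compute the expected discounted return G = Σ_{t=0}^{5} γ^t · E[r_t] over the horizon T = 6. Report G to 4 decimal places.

G = -3.6350

t=0: π = [0.3000, 0.2000, 0.2000, 0.1000, 0.2000], E[r] = -1.4000, γ^t·E[r] = -1.400000, running G = -1.400000
t=1: π = [0.1800, 0.1600, 0.2100, 0.2400, 0.2100], E[r] = -1.0500, γ^t·E[r] = -0.735000, running G = -2.135000
t=2: π = [0.1790, 0.1850, 0.1750, 0.2420, 0.2190], E[r] = -1.2030, γ^t·E[r] = -0.589470, running G = -2.724470
t=3: π = [0.1781, 0.1844, 0.1712, 0.2438, 0.2225], E[r] = -1.2114, γ^t·E[r] = -0.415510, running G = -3.139980
t=4: π = [0.1778, 0.1843, 0.1706, 0.2445, 0.2229], E[r] = -1.2125, γ^t·E[r] = -0.291119, running G = -3.431099
t=5: π = [0.1777, 0.1844, 0.1704, 0.2446, 0.2229], E[r] = -1.2131, γ^t·E[r] = -0.203879, running G = -3.634978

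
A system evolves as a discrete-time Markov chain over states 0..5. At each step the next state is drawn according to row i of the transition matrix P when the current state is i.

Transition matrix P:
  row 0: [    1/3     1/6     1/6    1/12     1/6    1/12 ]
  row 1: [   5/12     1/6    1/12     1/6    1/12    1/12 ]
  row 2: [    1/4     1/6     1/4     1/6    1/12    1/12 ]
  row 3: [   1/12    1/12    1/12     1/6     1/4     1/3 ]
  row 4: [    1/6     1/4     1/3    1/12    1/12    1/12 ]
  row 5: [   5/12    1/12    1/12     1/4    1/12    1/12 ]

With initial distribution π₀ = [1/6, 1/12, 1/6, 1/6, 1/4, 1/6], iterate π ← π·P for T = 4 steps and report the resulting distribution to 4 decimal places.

t=0: π = [0.1667, 0.0833, 0.1667, 0.1667, 0.2500, 0.1667]
t=1: π = [0.2569, 0.1597, 0.1875, 0.1458, 0.1250, 0.1250]
t=2: π = [0.2841, 0.1545, 0.1672, 0.1453, 0.1291, 0.1198]
t=3: π = [0.2844, 0.1553, 0.1671, 0.1422, 0.1312, 0.1196]
t=4: π = [0.2849, 0.1558, 0.1677, 0.1420, 0.1307, 0.1189]

π = [0.2849, 0.1558, 0.1677, 0.1420, 0.1307, 0.1189]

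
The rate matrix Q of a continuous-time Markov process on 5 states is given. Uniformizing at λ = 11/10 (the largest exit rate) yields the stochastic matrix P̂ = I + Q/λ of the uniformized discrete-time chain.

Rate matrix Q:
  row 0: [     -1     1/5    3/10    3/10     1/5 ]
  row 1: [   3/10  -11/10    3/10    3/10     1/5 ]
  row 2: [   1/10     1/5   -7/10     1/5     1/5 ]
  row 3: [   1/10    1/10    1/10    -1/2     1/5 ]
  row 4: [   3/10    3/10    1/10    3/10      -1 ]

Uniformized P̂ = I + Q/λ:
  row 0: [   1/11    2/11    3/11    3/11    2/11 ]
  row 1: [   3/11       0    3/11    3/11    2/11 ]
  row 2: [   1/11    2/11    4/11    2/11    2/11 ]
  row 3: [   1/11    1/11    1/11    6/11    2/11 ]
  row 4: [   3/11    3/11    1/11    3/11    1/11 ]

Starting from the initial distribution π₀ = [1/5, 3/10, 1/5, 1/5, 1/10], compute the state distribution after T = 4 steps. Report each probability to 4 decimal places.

t=0: π = [0.2000, 0.3000, 0.2000, 0.2000, 0.1000]
t=1: π = [0.1636, 0.1182, 0.2364, 0.3091, 0.1727]
t=2: π = [0.1438, 0.1479, 0.2066, 0.3355, 0.1661]
t=3: π = [0.1480, 0.1395, 0.2003, 0.3455, 0.1667]
t=4: π = [0.1466, 0.1402, 0.1978, 0.3487, 0.1667]

π = [0.1466, 0.1402, 0.1978, 0.3487, 0.1667]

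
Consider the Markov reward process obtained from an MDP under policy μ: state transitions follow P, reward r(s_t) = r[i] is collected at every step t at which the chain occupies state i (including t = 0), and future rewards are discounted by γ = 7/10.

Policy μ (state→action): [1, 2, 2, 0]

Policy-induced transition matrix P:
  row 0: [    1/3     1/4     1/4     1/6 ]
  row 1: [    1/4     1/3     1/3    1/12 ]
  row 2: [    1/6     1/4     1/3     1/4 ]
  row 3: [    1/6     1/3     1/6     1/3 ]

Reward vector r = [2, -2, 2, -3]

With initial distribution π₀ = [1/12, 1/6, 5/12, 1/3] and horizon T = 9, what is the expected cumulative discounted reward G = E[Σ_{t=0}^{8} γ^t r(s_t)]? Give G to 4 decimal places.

t=0: π = [0.0833, 0.1667, 0.4167, 0.3333], E[r] = -0.3333, γ^t·E[r] = -0.333333, running G = -0.333333
t=1: π = [0.1944, 0.2917, 0.2708, 0.2431], E[r] = -0.3819, γ^t·E[r] = -0.267361, running G = -0.600694
t=2: π = [0.2234, 0.2946, 0.2766, 0.2054], E[r] = -0.2054, γ^t·E[r] = -0.100666, running G = -0.701360
t=3: π = [0.2284, 0.2917, 0.2805, 0.1994], E[r] = -0.1637, γ^t·E[r] = -0.056158, running G = -0.757518
t=4: π = [0.2290, 0.2909, 0.2811, 0.1990], E[r] = -0.1585, γ^t·E[r] = -0.038066, running G = -0.795583
t=5: π = [0.2291, 0.2908, 0.2811, 0.1990], E[r] = -0.1583, γ^t·E[r] = -0.026610, running G = -0.822194
t=6: π = [0.2291, 0.2908, 0.2811, 0.1990], E[r] = -0.1584, γ^t·E[r] = -0.018635, running G = -0.840828
t=7: π = [0.2291, 0.2908, 0.2811, 0.1990], E[r] = -0.1584, γ^t·E[r] = -0.013045, running G = -0.853874
t=8: π = [0.2291, 0.2908, 0.2811, 0.1990], E[r] = -0.1584, γ^t·E[r] = -0.009132, running G = -0.863006

G = -0.8630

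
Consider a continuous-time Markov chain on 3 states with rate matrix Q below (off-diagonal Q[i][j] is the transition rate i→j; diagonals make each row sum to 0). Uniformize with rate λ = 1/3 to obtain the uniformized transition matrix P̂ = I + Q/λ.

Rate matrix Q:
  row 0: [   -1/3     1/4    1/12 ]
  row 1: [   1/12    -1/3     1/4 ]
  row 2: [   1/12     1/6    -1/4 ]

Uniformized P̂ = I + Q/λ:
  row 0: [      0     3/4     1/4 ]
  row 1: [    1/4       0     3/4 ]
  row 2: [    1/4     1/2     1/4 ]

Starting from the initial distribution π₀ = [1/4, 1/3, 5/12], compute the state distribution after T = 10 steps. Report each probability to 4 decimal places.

π = [0.2000, 0.3666, 0.4334]

t=0: π = [0.2500, 0.3333, 0.4167]
t=1: π = [0.1875, 0.3958, 0.4167]
t=2: π = [0.2031, 0.3490, 0.4479]
t=3: π = [0.1992, 0.3763, 0.4245]
t=4: π = [0.2002, 0.3617, 0.4382]
t=5: π = [0.2000, 0.3692, 0.4308]
t=6: π = [0.2000, 0.3654, 0.4346]
t=7: π = [0.2000, 0.3673, 0.4327]
t=8: π = [0.2000, 0.3663, 0.4337]
t=9: π = [0.2000, 0.3668, 0.4332]
t=10: π = [0.2000, 0.3666, 0.4334]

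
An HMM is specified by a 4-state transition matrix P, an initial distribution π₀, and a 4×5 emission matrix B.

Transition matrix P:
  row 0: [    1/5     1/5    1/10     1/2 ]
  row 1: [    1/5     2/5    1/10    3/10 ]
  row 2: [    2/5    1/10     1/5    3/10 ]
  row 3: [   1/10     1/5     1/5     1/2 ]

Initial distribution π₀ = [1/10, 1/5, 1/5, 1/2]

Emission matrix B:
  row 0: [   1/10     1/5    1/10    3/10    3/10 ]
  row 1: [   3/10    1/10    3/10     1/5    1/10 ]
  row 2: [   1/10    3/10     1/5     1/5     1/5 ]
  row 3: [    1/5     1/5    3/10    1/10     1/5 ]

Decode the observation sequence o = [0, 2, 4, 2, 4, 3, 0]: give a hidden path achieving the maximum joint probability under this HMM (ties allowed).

t=0: δ = [1.000e-02, 6.000e-02, 2.000e-02, 1.000e-01]  (obs o_0=0)
t=1: δ = [1.200e-03, 7.200e-03, 4.000e-03, 1.500e-02]  ψ = [1, 1, 3, 3]  (obs o_1=2)
t=2: δ = [4.800e-04, 3.000e-04, 6.000e-04, 1.500e-03]  ψ = [2, 3, 3, 3]  (obs o_2=4)
t=3: δ = [2.400e-05, 9.000e-05, 6.000e-05, 2.250e-04]  ψ = [2, 3, 3, 3]  (obs o_3=2)
t=4: δ = [7.200e-06, 4.500e-06, 9.000e-06, 2.250e-05]  ψ = [2, 3, 3, 3]  (obs o_4=4)
t=5: δ = [1.080e-06, 9.000e-07, 9.000e-07, 1.125e-06]  ψ = [2, 3, 3, 3]  (obs o_5=3)
t=6: δ = [3.600e-08, 1.080e-07, 2.250e-08, 1.125e-07]  ψ = [2, 1, 3, 3]  (obs o_6=0)
backtrack: best end state = 3; path = [3, 3, 3, 3, 3, 3, 3]

path = [3, 3, 3, 3, 3, 3, 3]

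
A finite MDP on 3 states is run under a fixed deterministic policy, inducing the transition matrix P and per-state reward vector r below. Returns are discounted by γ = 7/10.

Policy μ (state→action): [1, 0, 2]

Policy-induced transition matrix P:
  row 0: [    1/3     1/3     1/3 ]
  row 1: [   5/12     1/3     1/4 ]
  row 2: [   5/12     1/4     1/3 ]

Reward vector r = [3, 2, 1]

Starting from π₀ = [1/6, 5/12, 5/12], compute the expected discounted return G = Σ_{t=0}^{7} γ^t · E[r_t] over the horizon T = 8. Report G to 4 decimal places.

G = 6.2151

t=0: π = [0.1667, 0.4167, 0.4167], E[r] = 1.7500, γ^t·E[r] = 1.750000, running G = 1.750000
t=1: π = [0.4028, 0.2986, 0.2986], E[r] = 2.1042, γ^t·E[r] = 1.472917, running G = 3.222917
t=2: π = [0.3831, 0.3084, 0.3084], E[r] = 2.0747, γ^t·E[r] = 1.016580, running G = 4.239497
t=3: π = [0.3847, 0.3076, 0.3076], E[r] = 2.0771, γ^t·E[r] = 0.712450, running G = 4.951946
t=4: π = [0.3846, 0.3077, 0.3077], E[r] = 2.0769, γ^t·E[r] = 0.498665, running G = 5.450611
t=5: π = [0.3846, 0.3077, 0.3077], E[r] = 2.0769, γ^t·E[r] = 0.349069, running G = 5.799680
t=6: π = [0.3846, 0.3077, 0.3077], E[r] = 2.0769, γ^t·E[r] = 0.244348, running G = 6.044028
t=7: π = [0.3846, 0.3077, 0.3077], E[r] = 2.0769, γ^t·E[r] = 0.171044, running G = 6.215072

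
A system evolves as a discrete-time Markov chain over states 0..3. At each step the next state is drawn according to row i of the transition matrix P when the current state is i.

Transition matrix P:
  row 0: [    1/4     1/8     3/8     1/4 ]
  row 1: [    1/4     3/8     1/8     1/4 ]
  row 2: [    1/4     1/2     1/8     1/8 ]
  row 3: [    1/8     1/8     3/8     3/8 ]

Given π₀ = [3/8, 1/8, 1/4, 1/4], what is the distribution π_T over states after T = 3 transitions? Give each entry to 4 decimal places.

t=0: π = [0.3750, 0.1250, 0.2500, 0.2500]
t=1: π = [0.2188, 0.2500, 0.2813, 0.2500]
t=2: π = [0.2188, 0.2930, 0.2422, 0.2461]
t=3: π = [0.2192, 0.2891, 0.2412, 0.2505]

π = [0.2192, 0.2891, 0.2412, 0.2505]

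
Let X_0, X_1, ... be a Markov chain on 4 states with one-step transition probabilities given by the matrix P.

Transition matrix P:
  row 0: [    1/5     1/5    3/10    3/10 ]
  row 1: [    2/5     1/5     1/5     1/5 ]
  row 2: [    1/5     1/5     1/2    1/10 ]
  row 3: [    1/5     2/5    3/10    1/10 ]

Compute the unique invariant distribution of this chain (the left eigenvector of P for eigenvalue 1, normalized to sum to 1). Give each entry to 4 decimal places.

Balance equations π_j = Σ_i π_i·P[i][j]:
  π_0 = 1/5·π_0 + 2/5·π_1 + 1/5·π_2 + 1/5·π_3
  π_1 = 1/5·π_0 + 1/5·π_1 + 1/5·π_2 + 2/5·π_3
  π_2 = 3/10·π_0 + 1/5·π_1 + 1/2·π_2 + 3/10·π_3
  normalize: π_0 + π_1 + π_2 + π_3 = 1
Solving the linear system gives exactly π = [20/81, 19/81, 28/81, 14/81].

π = [0.2469, 0.2346, 0.3457, 0.1728]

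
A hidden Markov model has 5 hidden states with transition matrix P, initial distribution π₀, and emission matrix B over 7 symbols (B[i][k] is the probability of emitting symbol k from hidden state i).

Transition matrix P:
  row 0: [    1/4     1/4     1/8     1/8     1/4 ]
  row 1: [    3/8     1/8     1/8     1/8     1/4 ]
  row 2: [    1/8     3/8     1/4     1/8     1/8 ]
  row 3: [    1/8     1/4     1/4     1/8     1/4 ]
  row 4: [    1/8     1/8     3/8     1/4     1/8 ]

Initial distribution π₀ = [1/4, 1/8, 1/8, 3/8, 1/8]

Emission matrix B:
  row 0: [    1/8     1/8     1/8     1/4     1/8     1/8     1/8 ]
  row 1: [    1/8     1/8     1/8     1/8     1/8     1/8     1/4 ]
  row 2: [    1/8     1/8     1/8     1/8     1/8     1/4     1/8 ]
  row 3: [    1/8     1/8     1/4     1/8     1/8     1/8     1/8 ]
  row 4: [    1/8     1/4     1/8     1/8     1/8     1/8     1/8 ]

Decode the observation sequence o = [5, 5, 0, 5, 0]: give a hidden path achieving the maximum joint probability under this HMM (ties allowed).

t=0: δ = [3.125e-02, 1.562e-02, 3.125e-02, 4.688e-02, 1.562e-02]  (obs o_0=5)
t=1: δ = [9.766e-04, 1.465e-03, 2.930e-03, 7.324e-04, 1.465e-03]  ψ = [0, 2, 3, 3, 3]  (obs o_1=5)
t=2: δ = [6.866e-05, 1.373e-04, 9.155e-05, 4.578e-05, 4.578e-05]  ψ = [1, 2, 2, 2, 1]  (obs o_2=0)
t=3: δ = [6.437e-06, 4.292e-06, 5.722e-06, 2.146e-06, 4.292e-06]  ψ = [1, 2, 2, 1, 1]  (obs o_3=5)
t=4: δ = [2.012e-07, 2.682e-07, 2.012e-07, 1.341e-07, 2.012e-07]  ψ = [0, 2, 4, 4, 0]  (obs o_4=0)
backtrack: best end state = 1; path = [3, 2, 2, 2, 1]

path = [3, 2, 2, 2, 1]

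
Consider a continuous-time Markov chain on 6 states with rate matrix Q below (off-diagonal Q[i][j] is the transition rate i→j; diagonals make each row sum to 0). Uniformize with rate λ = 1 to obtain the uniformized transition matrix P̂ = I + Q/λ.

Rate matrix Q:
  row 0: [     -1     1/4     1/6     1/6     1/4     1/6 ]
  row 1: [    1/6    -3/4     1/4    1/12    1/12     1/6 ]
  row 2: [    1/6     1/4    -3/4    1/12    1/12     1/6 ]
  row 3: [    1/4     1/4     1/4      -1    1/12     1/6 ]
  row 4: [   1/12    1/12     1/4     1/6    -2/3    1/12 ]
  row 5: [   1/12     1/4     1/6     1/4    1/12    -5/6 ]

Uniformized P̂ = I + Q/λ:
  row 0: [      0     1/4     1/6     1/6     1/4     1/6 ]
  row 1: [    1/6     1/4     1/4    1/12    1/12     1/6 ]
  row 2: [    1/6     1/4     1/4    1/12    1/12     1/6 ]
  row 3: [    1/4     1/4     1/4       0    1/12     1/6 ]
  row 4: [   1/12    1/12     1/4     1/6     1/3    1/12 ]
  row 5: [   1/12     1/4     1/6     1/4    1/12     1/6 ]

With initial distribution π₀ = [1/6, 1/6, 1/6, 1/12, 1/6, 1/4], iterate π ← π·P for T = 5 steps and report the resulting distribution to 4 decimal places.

t=0: π = [0.1667, 0.1667, 0.1667, 0.0833, 0.1667, 0.2500]
t=1: π = [0.1111, 0.2222, 0.2153, 0.1458, 0.1528, 0.1528]
t=2: π = [0.1348, 0.2245, 0.2280, 0.1186, 0.1400, 0.1539]
t=3: π = [0.1296, 0.2267, 0.2259, 0.1220, 0.1408, 0.1550]
t=4: π = [0.1306, 0.2265, 0.2263, 0.1215, 0.1401, 0.1549]
t=5: π = [0.1304, 0.2266, 0.2262, 0.1216, 0.1401, 0.1550]

π = [0.1304, 0.2266, 0.2262, 0.1216, 0.1401, 0.1550]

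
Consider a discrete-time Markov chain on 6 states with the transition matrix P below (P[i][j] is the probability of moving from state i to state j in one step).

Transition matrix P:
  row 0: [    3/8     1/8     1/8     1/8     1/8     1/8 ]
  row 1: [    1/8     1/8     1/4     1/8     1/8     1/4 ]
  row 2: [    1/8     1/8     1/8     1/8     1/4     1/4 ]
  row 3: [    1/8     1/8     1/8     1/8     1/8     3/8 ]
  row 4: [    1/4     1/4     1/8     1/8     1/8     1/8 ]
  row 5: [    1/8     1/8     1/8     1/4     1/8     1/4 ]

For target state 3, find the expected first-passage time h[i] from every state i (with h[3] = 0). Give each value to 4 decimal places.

h = [6.7586, 6.6226, 6.6358, 0.0000, 6.7416, 5.7931]

First-step conditioning: h[3] = 0; for i ≠ 3, h[i] = 1 + Σ_k P[i][k]·h[k].
  h[0] = 1 + 3/8·h[0] + 1/8·h[1] + 1/8·h[2] + 1/8·h[4] + 1/8·h[5]
  h[1] = 1 + 1/8·h[0] + 1/8·h[1] + 1/4·h[2] + 1/8·h[4] + 1/4·h[5]
  h[2] = 1 + 1/8·h[0] + 1/8·h[1] + 1/8·h[2] + 1/4·h[4] + 1/4·h[5]
  h[4] = 1 + 1/4·h[0] + 1/4·h[1] + 1/8·h[2] + 1/8·h[4] + 1/8·h[5]
  h[5] = 1 + 1/8·h[0] + 1/8·h[1] + 1/8·h[2] + 1/8·h[4] + 1/4·h[5]
Solving the 5×5 linear system over states ≠ 3 gives exactly h = [196/29, 14020/2117, 14048/2117, 0, 14272/2117, 168/29] (h[3] = 0 is the target).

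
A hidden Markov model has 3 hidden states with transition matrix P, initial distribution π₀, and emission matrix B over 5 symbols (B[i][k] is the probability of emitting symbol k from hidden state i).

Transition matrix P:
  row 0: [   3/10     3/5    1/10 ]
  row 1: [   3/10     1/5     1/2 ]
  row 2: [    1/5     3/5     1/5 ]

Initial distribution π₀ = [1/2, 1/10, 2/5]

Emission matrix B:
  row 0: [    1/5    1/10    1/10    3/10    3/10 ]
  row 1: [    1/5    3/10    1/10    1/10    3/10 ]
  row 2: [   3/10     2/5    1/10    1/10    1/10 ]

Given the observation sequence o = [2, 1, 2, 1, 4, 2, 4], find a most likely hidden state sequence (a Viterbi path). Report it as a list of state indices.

t=0: δ = [5.000e-02, 1.000e-02, 4.000e-02]  (obs o_0=2)
t=1: δ = [1.500e-03, 9.000e-03, 3.200e-03]  ψ = [0, 0, 2]  (obs o_1=1)
t=2: δ = [2.700e-04, 1.920e-04, 4.500e-04]  ψ = [1, 2, 1]  (obs o_2=2)
t=3: δ = [9.000e-06, 8.100e-05, 3.840e-05]  ψ = [2, 2, 1]  (obs o_3=1)
t=4: δ = [7.290e-06, 6.912e-06, 4.050e-06]  ψ = [1, 2, 1]  (obs o_4=4)
t=5: δ = [2.187e-07, 4.374e-07, 3.456e-07]  ψ = [0, 0, 1]  (obs o_5=2)
t=6: δ = [3.937e-08, 6.221e-08, 2.187e-08]  ψ = [1, 2, 1]  (obs o_6=4)
backtrack: best end state = 1; path = [2, 2, 1, 2, 1, 2, 1]

path = [2, 2, 1, 2, 1, 2, 1]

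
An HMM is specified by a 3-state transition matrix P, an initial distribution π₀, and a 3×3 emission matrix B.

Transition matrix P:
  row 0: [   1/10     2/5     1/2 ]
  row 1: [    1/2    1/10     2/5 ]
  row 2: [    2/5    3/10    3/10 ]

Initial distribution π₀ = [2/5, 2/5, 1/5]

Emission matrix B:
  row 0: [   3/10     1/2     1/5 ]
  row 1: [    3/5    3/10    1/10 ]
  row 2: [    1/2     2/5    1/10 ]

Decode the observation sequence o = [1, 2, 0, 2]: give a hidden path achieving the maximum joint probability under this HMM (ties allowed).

path = [1, 0, 1, 0]

t=0: δ = [2.000e-01, 1.200e-01, 8.000e-02]  (obs o_0=1)
t=1: δ = [1.200e-02, 8.000e-03, 1.000e-02]  ψ = [1, 0, 0]  (obs o_1=2)
t=2: δ = [1.200e-03, 2.880e-03, 3.000e-03]  ψ = [1, 0, 0]  (obs o_2=0)
t=3: δ = [2.880e-04, 9.000e-05, 1.152e-04]  ψ = [1, 2, 1]  (obs o_3=2)
backtrack: best end state = 0; path = [1, 0, 1, 0]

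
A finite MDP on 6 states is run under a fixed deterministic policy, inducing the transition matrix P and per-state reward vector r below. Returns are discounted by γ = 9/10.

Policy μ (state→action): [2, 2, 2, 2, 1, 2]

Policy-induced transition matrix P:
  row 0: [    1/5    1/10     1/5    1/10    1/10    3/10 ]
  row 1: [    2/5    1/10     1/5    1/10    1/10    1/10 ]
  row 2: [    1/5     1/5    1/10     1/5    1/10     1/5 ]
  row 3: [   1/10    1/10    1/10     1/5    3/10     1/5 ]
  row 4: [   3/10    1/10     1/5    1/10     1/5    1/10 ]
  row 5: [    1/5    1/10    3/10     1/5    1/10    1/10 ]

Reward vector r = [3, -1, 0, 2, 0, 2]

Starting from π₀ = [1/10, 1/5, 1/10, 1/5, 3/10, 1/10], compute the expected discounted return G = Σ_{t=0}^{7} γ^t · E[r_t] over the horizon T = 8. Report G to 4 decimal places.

G = 6.3941

t=0: π = [0.1000, 0.2000, 0.1000, 0.2000, 0.3000, 0.1000], E[r] = 0.7000, γ^t·E[r] = 0.700000, running G = 0.700000
t=1: π = [0.2500, 0.1100, 0.1800, 0.1400, 0.1700, 0.1500], E[r] = 1.2200, γ^t·E[r] = 1.098000, running G = 1.798000
t=2: π = [0.2250, 0.1180, 0.1830, 0.1470, 0.1450, 0.1820], E[r] = 1.2150, γ^t·E[r] = 0.984150, running G = 2.782150
t=3: π = [0.2234, 0.1183, 0.1852, 0.1512, 0.1439, 0.1780], E[r] = 1.2103, γ^t·E[r] = 0.882309, running G = 3.664459
t=4: π = [0.2229, 0.1185, 0.1842, 0.1514, 0.1446, 0.1783], E[r] = 1.2098, γ^t·E[r] = 0.793743, running G = 4.458202
t=5: π = [0.2230, 0.1184, 0.1843, 0.1514, 0.1448, 0.1781], E[r] = 1.2097, γ^t·E[r] = 0.714333, running G = 5.172535
t=6: π = [0.2230, 0.1184, 0.1842, 0.1514, 0.1448, 0.1782], E[r] = 1.2097, γ^t·E[r] = 0.642902, running G = 5.815437
t=7: π = [0.2230, 0.1184, 0.1843, 0.1514, 0.1448, 0.1782], E[r] = 1.2097, γ^t·E[r] = 0.578613, running G = 6.394050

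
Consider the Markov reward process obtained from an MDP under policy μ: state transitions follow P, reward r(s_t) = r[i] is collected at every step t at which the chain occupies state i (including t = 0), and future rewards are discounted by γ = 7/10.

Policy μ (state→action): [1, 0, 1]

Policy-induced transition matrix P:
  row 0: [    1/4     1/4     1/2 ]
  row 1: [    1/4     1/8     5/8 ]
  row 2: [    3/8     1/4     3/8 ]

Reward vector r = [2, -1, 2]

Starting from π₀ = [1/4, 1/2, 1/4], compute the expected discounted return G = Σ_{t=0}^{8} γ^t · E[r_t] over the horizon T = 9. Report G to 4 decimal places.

t=0: π = [0.2500, 0.5000, 0.2500], E[r] = 0.5000, γ^t·E[r] = 0.500000, running G = 0.500000
t=1: π = [0.2813, 0.1875, 0.5313], E[r] = 1.4375, γ^t·E[r] = 1.006250, running G = 1.506250
t=2: π = [0.3164, 0.2266, 0.4570], E[r] = 1.3203, γ^t·E[r] = 0.646953, running G = 2.153203
t=3: π = [0.3071, 0.2217, 0.4712], E[r] = 1.3350, γ^t·E[r] = 0.457892, running G = 2.611095
t=4: π = [0.3089, 0.2223, 0.4688], E[r] = 1.3331, γ^t·E[r] = 0.320084, running G = 2.931179
t=5: π = [0.3086, 0.2222, 0.4692], E[r] = 1.3334, γ^t·E[r] = 0.224098, running G = 3.155277
t=6: π = [0.3086, 0.2222, 0.4691], E[r] = 1.3333, γ^t·E[r] = 0.156865, running G = 3.312142
t=7: π = [0.3086, 0.2222, 0.4691], E[r] = 1.3333, γ^t·E[r] = 0.109806, running G = 3.421948
t=8: π = [0.3086, 0.2222, 0.4691], E[r] = 1.3333, γ^t·E[r] = 0.076864, running G = 3.498812

G = 3.4988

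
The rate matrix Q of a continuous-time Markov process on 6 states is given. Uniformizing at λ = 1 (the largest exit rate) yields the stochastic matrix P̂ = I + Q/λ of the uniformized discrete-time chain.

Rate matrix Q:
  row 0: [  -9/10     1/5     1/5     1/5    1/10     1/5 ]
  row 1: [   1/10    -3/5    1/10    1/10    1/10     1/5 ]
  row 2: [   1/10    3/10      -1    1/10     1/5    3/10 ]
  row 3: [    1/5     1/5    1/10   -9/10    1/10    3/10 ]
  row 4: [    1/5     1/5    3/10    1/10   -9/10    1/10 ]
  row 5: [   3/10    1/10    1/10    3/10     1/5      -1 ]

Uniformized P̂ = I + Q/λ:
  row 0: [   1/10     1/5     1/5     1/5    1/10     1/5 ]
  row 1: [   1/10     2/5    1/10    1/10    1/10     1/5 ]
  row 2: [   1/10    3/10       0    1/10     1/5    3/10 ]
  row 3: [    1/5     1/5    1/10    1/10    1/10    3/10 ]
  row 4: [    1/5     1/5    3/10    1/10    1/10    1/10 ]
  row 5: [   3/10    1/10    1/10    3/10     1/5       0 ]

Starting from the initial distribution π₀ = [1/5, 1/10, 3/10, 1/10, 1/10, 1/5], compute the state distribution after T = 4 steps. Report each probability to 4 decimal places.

t=0: π = [0.2000, 0.1000, 0.3000, 0.1000, 0.1000, 0.2000]
t=1: π = [0.1600, 0.2300, 0.1100, 0.1600, 0.1500, 0.1900]
t=2: π = [0.1690, 0.2380, 0.1350, 0.1540, 0.1300, 0.1740]
t=3: π = [0.1632, 0.2437, 0.1294, 0.1517, 0.1309, 0.1811]
t=4: π = [0.1645, 0.2436, 0.1296, 0.1525, 0.1311, 0.1788]

π = [0.1645, 0.2436, 0.1296, 0.1525, 0.1311, 0.1788]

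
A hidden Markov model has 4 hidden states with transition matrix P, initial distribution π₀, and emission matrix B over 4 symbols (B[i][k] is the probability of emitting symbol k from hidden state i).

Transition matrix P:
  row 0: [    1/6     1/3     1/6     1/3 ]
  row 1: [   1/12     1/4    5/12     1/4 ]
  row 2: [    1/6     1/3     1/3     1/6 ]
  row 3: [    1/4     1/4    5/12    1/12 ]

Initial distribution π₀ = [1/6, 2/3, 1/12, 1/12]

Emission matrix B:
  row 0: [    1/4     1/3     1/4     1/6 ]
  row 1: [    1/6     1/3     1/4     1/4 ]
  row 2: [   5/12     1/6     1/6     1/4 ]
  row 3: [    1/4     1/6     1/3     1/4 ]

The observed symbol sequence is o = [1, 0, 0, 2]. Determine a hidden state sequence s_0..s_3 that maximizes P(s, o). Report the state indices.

t=0: δ = [5.556e-02, 2.222e-01, 1.389e-02, 1.389e-02]  (obs o_0=1)
t=1: δ = [4.630e-03, 9.259e-03, 3.858e-02, 1.389e-02]  ψ = [1, 1, 1, 1]  (obs o_1=0)
t=2: δ = [1.608e-03, 2.143e-03, 5.358e-03, 1.608e-03]  ψ = [2, 2, 2, 2]  (obs o_2=0)
t=3: δ = [2.233e-04, 4.465e-04, 2.977e-04, 2.977e-04]  ψ = [2, 2, 2, 2]  (obs o_3=2)
backtrack: best end state = 1; path = [1, 2, 2, 1]

path = [1, 2, 2, 1]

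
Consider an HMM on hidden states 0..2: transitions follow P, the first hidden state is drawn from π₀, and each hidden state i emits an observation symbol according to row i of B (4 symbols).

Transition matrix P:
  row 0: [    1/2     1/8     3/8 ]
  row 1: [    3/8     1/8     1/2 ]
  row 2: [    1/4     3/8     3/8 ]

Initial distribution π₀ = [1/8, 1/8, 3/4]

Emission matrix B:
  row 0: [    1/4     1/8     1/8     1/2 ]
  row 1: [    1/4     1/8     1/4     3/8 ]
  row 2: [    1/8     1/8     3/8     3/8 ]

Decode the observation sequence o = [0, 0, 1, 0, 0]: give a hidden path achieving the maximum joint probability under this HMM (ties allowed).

path = [2, 1, 0, 0, 0]

t=0: δ = [3.125e-02, 3.125e-02, 9.375e-02]  (obs o_0=0)
t=1: δ = [5.859e-03, 8.789e-03, 4.395e-03]  ψ = [2, 2, 2]  (obs o_1=0)
t=2: δ = [4.120e-04, 2.060e-04, 5.493e-04]  ψ = [1, 2, 1]  (obs o_2=1)
t=3: δ = [5.150e-05, 5.150e-05, 2.575e-05]  ψ = [0, 2, 2]  (obs o_3=0)
t=4: δ = [6.437e-06, 2.414e-06, 3.219e-06]  ψ = [0, 2, 1]  (obs o_4=0)
backtrack: best end state = 0; path = [2, 1, 0, 0, 0]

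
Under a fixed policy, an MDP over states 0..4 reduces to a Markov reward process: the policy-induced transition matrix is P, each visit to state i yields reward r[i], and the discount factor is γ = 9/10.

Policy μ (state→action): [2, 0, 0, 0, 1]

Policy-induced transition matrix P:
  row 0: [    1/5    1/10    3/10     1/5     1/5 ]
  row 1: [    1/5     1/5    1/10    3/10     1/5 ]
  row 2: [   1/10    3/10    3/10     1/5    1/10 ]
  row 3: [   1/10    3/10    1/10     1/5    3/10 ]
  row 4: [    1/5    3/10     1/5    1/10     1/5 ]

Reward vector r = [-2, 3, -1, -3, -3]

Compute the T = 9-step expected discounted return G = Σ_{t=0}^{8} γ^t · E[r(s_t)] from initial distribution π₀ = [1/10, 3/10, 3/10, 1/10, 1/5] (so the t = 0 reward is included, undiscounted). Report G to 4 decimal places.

G = -5.5653

t=0: π = [0.1000, 0.3000, 0.3000, 0.1000, 0.2000], E[r] = -0.5000, γ^t·E[r] = -0.500000, running G = -0.500000
t=1: π = [0.1600, 0.2500, 0.2000, 0.2100, 0.1800], E[r] = -0.9400, γ^t·E[r] = -0.846000, running G = -1.346000
t=2: π = [0.1590, 0.2430, 0.1900, 0.2070, 0.2010], E[r] = -1.0030, γ^t·E[r] = -0.812430, running G = -2.158430
t=3: π = [0.1603, 0.2439, 0.1899, 0.2042, 0.2017], E[r] = -0.9965, γ^t·E[r] = -0.726449, running G = -2.884879
t=4: π = [0.1606, 0.2436, 0.1902, 0.2042, 0.2014], E[r] = -0.9977, γ^t·E[r] = -0.654584, running G = -3.539463
t=5: π = [0.1606, 0.2435, 0.1903, 0.2042, 0.2014], E[r] = -0.9977, γ^t·E[r] = -0.589117, running G = -4.128580
t=6: π = [0.1605, 0.2435, 0.1903, 0.2042, 0.2014], E[r] = -0.9976, γ^t·E[r] = -0.530172, running G = -4.658752
t=7: π = [0.1605, 0.2435, 0.1903, 0.2042, 0.2014], E[r] = -0.9976, γ^t·E[r] = -0.477154, running G = -5.135906
t=8: π = [0.1605, 0.2435, 0.1903, 0.2042, 0.2014], E[r] = -0.9976, γ^t·E[r] = -0.429438, running G = -5.565344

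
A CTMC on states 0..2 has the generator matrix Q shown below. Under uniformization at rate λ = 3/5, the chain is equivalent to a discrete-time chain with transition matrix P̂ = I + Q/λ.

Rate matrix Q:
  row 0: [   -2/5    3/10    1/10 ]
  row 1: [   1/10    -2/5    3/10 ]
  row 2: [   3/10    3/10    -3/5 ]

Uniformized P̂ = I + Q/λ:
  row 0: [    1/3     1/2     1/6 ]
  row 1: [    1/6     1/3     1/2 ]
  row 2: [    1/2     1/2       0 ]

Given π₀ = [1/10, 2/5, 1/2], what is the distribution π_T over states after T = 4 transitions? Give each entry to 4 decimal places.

t=0: π = [0.1000, 0.4000, 0.5000]
t=1: π = [0.3500, 0.4333, 0.2167]
t=2: π = [0.2972, 0.4278, 0.2750]
t=3: π = [0.3079, 0.4287, 0.2634]
t=4: π = [0.3058, 0.4285, 0.2657]

π = [0.3058, 0.4285, 0.2657]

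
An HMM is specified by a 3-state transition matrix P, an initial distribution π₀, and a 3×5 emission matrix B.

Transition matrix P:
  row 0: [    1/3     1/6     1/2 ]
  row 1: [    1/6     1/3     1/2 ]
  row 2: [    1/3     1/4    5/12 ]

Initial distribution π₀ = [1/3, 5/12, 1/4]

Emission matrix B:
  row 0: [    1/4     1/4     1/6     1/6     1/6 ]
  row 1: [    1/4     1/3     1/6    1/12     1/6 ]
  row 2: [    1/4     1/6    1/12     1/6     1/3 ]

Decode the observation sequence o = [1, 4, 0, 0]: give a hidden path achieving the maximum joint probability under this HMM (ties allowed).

t=0: δ = [8.333e-02, 1.389e-01, 4.167e-02]  (obs o_0=1)
t=1: δ = [4.630e-03, 7.716e-03, 2.315e-02]  ψ = [0, 1, 1]  (obs o_1=4)
t=2: δ = [1.929e-03, 1.447e-03, 2.411e-03]  ψ = [2, 2, 2]  (obs o_2=0)
t=3: δ = [2.009e-04, 1.507e-04, 2.512e-04]  ψ = [2, 2, 2]  (obs o_3=0)
backtrack: best end state = 2; path = [1, 2, 2, 2]

path = [1, 2, 2, 2]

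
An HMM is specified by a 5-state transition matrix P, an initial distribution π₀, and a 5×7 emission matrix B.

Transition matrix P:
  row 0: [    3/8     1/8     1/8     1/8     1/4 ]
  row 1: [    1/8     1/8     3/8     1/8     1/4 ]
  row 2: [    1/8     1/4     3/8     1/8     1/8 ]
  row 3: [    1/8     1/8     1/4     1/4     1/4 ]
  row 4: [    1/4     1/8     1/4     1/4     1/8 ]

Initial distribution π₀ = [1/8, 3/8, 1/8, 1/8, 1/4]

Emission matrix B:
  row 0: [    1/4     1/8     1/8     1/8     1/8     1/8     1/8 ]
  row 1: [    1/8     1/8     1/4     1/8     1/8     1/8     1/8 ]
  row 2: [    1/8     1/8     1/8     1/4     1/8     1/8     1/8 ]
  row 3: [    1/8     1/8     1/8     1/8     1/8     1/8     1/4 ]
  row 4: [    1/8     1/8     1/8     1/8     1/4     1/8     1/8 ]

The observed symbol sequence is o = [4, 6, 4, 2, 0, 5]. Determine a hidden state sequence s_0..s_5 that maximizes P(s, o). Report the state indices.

t=0: δ = [1.562e-02, 4.688e-02, 1.562e-02, 1.562e-02, 6.250e-02]  (obs o_0=4)
t=1: δ = [1.953e-03, 9.766e-04, 2.197e-03, 3.906e-03, 1.465e-03]  ψ = [4, 4, 1, 4, 1]  (obs o_1=6)
t=2: δ = [9.155e-05, 6.866e-05, 1.221e-04, 1.221e-04, 2.441e-04]  ψ = [0, 2, 3, 3, 3]  (obs o_2=4)
t=3: δ = [7.629e-06, 7.629e-06, 7.629e-06, 7.629e-06, 3.815e-06]  ψ = [4, 2, 4, 4, 3]  (obs o_3=2)
t=4: δ = [7.153e-07, 2.384e-07, 3.576e-07, 2.384e-07, 2.384e-07]  ψ = [0, 2, 1, 3, 0]  (obs o_4=0)
t=5: δ = [3.353e-08, 1.118e-08, 1.676e-08, 1.118e-08, 2.235e-08]  ψ = [0, 0, 2, 0, 0]  (obs o_5=5)
backtrack: best end state = 0; path = [4, 3, 4, 0, 0, 0]

path = [4, 3, 4, 0, 0, 0]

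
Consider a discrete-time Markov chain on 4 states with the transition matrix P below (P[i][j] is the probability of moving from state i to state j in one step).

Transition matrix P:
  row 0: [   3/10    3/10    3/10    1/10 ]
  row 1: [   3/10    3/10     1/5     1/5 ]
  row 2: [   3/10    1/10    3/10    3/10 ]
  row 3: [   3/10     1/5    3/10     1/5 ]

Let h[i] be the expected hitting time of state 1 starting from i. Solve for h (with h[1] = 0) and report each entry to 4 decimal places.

h = [4.5000, 0.0000, 5.5000, 5.0000]

First-step conditioning: h[1] = 0; for i ≠ 1, h[i] = 1 + Σ_k P[i][k]·h[k].
  h[0] = 1 + 3/10·h[0] + 3/10·h[2] + 1/10·h[3]
  h[2] = 1 + 3/10·h[0] + 3/10·h[2] + 3/10·h[3]
  h[3] = 1 + 3/10·h[0] + 3/10·h[2] + 1/5·h[3]
Solving the 3×3 linear system over states ≠ 1 gives exactly h = [9/2, 0, 11/2, 5] (h[1] = 0 is the target).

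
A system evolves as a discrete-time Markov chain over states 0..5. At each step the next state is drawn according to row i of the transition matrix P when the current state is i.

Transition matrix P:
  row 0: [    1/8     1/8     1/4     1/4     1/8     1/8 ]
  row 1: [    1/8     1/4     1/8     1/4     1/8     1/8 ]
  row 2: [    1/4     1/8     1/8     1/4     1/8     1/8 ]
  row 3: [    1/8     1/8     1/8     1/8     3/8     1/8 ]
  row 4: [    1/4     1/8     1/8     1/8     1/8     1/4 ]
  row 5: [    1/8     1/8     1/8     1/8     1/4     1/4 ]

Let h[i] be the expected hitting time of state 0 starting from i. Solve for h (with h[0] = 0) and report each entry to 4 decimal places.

h = [0.0000, 6.0754, 5.3160, 5.9090, 5.3264, 5.9922]

First-step conditioning: h[0] = 0; for i ≠ 0, h[i] = 1 + Σ_k P[i][k]·h[k].
  h[1] = 1 + 1/4·h[1] + 1/8·h[2] + 1/4·h[3] + 1/8·h[4] + 1/8·h[5]
  h[2] = 1 + 1/8·h[1] + 1/8·h[2] + 1/4·h[3] + 1/8·h[4] + 1/8·h[5]
  h[3] = 1 + 1/8·h[1] + 1/8·h[2] + 1/8·h[3] + 3/8·h[4] + 1/8·h[5]
  h[4] = 1 + 1/8·h[1] + 1/8·h[2] + 1/8·h[3] + 1/8·h[4] + 1/4·h[5]
  h[5] = 1 + 1/8·h[1] + 1/8·h[2] + 1/8·h[3] + 1/4·h[4] + 1/4·h[5]
Solving the 5×5 linear system over states ≠ 0 gives exactly h = [0, 4672/769, 4088/769, 4544/769, 4096/769, 4608/769] (h[0] = 0 is the target).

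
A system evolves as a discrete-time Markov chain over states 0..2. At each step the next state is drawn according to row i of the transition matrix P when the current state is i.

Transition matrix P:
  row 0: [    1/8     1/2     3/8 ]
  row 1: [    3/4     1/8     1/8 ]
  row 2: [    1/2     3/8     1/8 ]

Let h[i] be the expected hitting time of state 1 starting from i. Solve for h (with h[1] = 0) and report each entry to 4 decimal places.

First-step conditioning: h[1] = 0; for i ≠ 1, h[i] = 1 + Σ_k P[i][k]·h[k].
  h[0] = 1 + 1/8·h[0] + 3/8·h[2]
  h[2] = 1 + 1/2·h[0] + 1/8·h[2]
Solving the 2×2 linear system over states ≠ 1 gives exactly h = [80/37, 0, 88/37] (h[1] = 0 is the target).

h = [2.1622, 0.0000, 2.3784]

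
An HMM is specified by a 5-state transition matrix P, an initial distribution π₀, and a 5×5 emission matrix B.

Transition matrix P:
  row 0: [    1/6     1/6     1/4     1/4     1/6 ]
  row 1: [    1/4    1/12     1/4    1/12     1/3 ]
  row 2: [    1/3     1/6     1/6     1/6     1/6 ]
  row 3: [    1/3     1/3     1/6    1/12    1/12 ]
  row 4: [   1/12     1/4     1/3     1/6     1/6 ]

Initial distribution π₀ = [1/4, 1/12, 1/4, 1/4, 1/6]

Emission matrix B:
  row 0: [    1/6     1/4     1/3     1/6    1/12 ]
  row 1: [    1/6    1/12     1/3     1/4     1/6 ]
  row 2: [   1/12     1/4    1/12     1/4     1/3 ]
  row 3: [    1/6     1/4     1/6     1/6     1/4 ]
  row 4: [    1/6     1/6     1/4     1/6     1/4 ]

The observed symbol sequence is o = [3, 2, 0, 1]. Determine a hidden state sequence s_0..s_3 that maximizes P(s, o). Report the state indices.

t=0: δ = [4.167e-02, 2.083e-02, 6.250e-02, 4.167e-02, 2.778e-02]  (obs o_0=3)
t=1: δ = [6.944e-03, 4.630e-03, 8.681e-04, 1.736e-03, 2.604e-03]  ψ = [2, 3, 0, 0, 2]  (obs o_1=2)
t=2: δ = [1.929e-04, 1.929e-04, 1.447e-04, 2.894e-04, 2.572e-04]  ψ = [0, 0, 0, 0, 1]  (obs o_2=0)
t=3: δ = [2.411e-05, 8.038e-06, 2.143e-05, 1.206e-05, 1.072e-05]  ψ = [3, 3, 4, 0, 1]  (obs o_3=1)
backtrack: best end state = 0; path = [2, 0, 3, 0]

path = [2, 0, 3, 0]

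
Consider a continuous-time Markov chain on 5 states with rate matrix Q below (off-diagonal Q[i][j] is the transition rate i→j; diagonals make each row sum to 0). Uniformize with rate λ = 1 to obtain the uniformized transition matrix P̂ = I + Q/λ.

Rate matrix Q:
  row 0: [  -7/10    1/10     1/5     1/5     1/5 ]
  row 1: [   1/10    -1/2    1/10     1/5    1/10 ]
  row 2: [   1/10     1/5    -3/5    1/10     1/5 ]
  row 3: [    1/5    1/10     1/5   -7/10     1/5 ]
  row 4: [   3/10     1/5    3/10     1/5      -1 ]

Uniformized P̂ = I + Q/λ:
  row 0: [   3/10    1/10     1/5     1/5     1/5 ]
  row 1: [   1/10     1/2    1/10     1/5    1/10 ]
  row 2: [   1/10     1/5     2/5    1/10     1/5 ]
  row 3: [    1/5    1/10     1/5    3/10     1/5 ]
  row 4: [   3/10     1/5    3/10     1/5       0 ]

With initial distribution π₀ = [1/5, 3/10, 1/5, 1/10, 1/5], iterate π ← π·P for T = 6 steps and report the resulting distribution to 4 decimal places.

t=0: π = [0.2000, 0.3000, 0.2000, 0.1000, 0.2000]
t=1: π = [0.1900, 0.2600, 0.2300, 0.1900, 0.1300]
t=2: π = [0.1830, 0.2400, 0.2330, 0.1960, 0.1480]
t=3: π = [0.1858, 0.2341, 0.2374, 0.1963, 0.1464]
t=4: π = [0.1861, 0.2320, 0.2387, 0.1959, 0.1473]
t=5: π = [0.1863, 0.2314, 0.2393, 0.1957, 0.1473]
t=6: π = [0.1863, 0.2312, 0.2394, 0.1956, 0.1474]

π = [0.1863, 0.2312, 0.2394, 0.1956, 0.1474]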